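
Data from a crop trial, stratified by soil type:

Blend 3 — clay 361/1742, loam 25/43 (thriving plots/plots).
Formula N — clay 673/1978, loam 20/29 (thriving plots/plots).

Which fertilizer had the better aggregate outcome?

Clay: Blend 3 361/1742 = 20.7%, Formula N 673/1978 = 34.0% → Formula N
Loam: Blend 3 25/43 = 58.1%, Formula N 20/29 = 69.0% → Formula N
Overall: Blend 3 386/1785 = 21.6%, Formula N 693/2007 = 34.5% → Formula N

Formula N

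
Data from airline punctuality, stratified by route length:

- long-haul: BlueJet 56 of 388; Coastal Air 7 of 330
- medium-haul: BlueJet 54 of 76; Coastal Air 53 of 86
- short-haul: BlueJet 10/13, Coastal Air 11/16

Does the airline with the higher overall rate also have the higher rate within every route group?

Long-haul: BlueJet 56/388 = 14.4%, Coastal Air 7/330 = 2.1% → BlueJet
Medium-haul: BlueJet 54/76 = 71.1%, Coastal Air 53/86 = 61.6% → BlueJet
Short-haul: BlueJet 10/13 = 76.9%, Coastal Air 11/16 = 68.8% → BlueJet
Overall: BlueJet 120/477 = 25.2%, Coastal Air 71/432 = 16.4% → BlueJet
BlueJet wins overall and in every route group — no reversal.

Yes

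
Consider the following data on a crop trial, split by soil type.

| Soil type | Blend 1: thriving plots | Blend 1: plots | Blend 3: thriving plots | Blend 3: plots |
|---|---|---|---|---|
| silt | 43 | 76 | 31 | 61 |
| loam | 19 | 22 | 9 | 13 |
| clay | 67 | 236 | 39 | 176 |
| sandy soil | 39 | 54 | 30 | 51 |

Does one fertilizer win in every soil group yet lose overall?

Silt: Blend 1 43/76 = 56.6%, Blend 3 31/61 = 50.8% → Blend 1
Loam: Blend 1 19/22 = 86.4%, Blend 3 9/13 = 69.2% → Blend 1
Clay: Blend 1 67/236 = 28.4%, Blend 3 39/176 = 22.2% → Blend 1
Sandy soil: Blend 1 39/54 = 72.2%, Blend 3 30/51 = 58.8% → Blend 1
Overall: Blend 1 168/388 = 43.3%, Blend 3 109/301 = 36.2% → Blend 1
Blend 1 wins overall and in every soil group — no reversal.

No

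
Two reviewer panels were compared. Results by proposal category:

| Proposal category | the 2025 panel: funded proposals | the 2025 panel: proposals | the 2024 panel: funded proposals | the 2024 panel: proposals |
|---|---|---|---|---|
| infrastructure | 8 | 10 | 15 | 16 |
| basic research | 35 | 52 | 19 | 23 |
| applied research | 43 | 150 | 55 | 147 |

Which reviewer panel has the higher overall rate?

the 2024 panel

Infrastructure: the 2025 panel 8/10 = 80.0%, the 2024 panel 15/16 = 93.8% → the 2024 panel
Basic research: the 2025 panel 35/52 = 67.3%, the 2024 panel 19/23 = 82.6% → the 2024 panel
Applied research: the 2025 panel 43/150 = 28.7%, the 2024 panel 55/147 = 37.4% → the 2024 panel
Overall: the 2025 panel 86/212 = 40.6%, the 2024 panel 89/186 = 47.8% → the 2024 panel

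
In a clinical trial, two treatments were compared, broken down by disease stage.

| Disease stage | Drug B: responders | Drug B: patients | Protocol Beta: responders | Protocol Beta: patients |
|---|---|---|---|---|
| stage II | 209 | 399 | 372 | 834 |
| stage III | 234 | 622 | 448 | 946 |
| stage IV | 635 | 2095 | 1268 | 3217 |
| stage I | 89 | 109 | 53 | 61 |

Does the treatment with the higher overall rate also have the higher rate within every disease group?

No

Stage II: Drug B 209/399 = 52.4%, Protocol Beta 372/834 = 44.6% → Drug B
Stage III: Drug B 234/622 = 37.6%, Protocol Beta 448/946 = 47.4% → Protocol Beta
Stage IV: Drug B 635/2095 = 30.3%, Protocol Beta 1268/3217 = 39.4% → Protocol Beta
Stage I: Drug B 89/109 = 81.7%, Protocol Beta 53/61 = 86.9% → Protocol Beta
Overall: Drug B 1167/3225 = 36.2%, Protocol Beta 2141/5058 = 42.3% → Protocol Beta
Neither sweeps: Drug B wins 1 of 4 groups, Protocol Beta wins 3. Protocol Beta wins overall but not every group — no Simpson reversal.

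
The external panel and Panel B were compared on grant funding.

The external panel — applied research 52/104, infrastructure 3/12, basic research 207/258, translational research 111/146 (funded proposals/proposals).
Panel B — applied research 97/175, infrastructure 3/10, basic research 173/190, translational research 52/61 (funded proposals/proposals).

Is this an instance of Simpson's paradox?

No

Applied research: the external panel 52/104 = 50.0%, Panel B 97/175 = 55.4% → Panel B
Infrastructure: the external panel 3/12 = 25.0%, Panel B 3/10 = 30.0% → Panel B
Basic research: the external panel 207/258 = 80.2%, Panel B 173/190 = 91.1% → Panel B
Translational research: the external panel 111/146 = 76.0%, Panel B 52/61 = 85.2% → Panel B
Overall: the external panel 373/520 = 71.7%, Panel B 325/436 = 74.5% → Panel B
Panel B wins overall and in every proposal group — no reversal.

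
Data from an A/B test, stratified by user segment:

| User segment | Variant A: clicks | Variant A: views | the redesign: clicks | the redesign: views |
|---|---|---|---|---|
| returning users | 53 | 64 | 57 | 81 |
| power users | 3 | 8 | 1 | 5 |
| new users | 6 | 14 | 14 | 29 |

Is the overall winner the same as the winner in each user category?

No

Returning users: Variant A 53/64 = 82.8%, the redesign 57/81 = 70.4% → Variant A
Power users: Variant A 3/8 = 37.5%, the redesign 1/5 = 20.0% → Variant A
New users: Variant A 6/14 = 42.9%, the redesign 14/29 = 48.3% → the redesign
Overall: Variant A 62/86 = 72.1%, the redesign 72/115 = 62.6% → Variant A
Neither sweeps: Variant A wins 2 of 3 groups, the redesign wins 1. Variant A wins overall but not every group — no Simpson reversal.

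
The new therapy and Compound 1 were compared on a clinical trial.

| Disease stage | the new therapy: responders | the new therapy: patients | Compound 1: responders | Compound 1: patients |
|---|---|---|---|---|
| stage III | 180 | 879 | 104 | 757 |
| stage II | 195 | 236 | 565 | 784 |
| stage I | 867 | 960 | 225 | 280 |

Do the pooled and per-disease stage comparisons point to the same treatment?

Stage III: the new therapy 180/879 = 20.5%, Compound 1 104/757 = 13.7% → the new therapy
Stage II: the new therapy 195/236 = 82.6%, Compound 1 565/784 = 72.1% → the new therapy
Stage I: the new therapy 867/960 = 90.3%, Compound 1 225/280 = 80.4% → the new therapy
Overall: the new therapy 1242/2075 = 59.9%, Compound 1 894/1821 = 49.1% → the new therapy
The new therapy wins overall and in every disease group — no reversal.

Yes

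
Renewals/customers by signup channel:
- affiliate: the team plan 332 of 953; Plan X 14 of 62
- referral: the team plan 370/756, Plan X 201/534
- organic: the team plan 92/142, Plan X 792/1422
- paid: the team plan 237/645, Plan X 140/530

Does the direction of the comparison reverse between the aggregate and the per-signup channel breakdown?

Affiliate: the team plan 332/953 = 34.8%, Plan X 14/62 = 22.6% → the team plan
Referral: the team plan 370/756 = 48.9%, Plan X 201/534 = 37.6% → the team plan
Organic: the team plan 92/142 = 64.8%, Plan X 792/1422 = 55.7% → the team plan
Paid: the team plan 237/645 = 36.7%, Plan X 140/530 = 26.4% → the team plan
Overall: the team plan 1031/2496 = 41.3%, Plan X 1147/2548 = 45.0% → Plan X
The team plan wins each signup group but Plan X wins overall — the comparison reverses. The team plan's customers skew toward affiliate, which has a lower base rate.

Yes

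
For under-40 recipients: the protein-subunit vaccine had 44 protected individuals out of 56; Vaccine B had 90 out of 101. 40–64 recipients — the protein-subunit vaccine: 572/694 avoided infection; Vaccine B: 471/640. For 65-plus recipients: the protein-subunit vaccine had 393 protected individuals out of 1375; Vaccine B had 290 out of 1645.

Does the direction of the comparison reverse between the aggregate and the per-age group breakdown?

Under-40: the protein-subunit vaccine 44/56 = 78.6%, Vaccine B 90/101 = 89.1% → Vaccine B
40–64: the protein-subunit vaccine 572/694 = 82.4%, Vaccine B 471/640 = 73.6% → the protein-subunit vaccine
65-plus: the protein-subunit vaccine 393/1375 = 28.6%, Vaccine B 290/1645 = 17.6% → the protein-subunit vaccine
Overall: the protein-subunit vaccine 1009/2125 = 47.5%, Vaccine B 851/2386 = 35.7% → the protein-subunit vaccine
Neither sweeps: the protein-subunit vaccine wins 2 of 3 groups, Vaccine B wins 1. The protein-subunit vaccine wins overall but not every group — no Simpson reversal.

No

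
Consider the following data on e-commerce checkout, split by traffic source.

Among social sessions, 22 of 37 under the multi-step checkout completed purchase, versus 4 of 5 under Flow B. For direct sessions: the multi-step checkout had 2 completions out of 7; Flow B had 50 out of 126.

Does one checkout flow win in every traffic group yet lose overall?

Yes

Social: the multi-step checkout 22/37 = 59.5%, Flow B 4/5 = 80.0% → Flow B
Direct: the multi-step checkout 2/7 = 28.6%, Flow B 50/126 = 39.7% → Flow B
Overall: the multi-step checkout 24/44 = 54.5%, Flow B 54/131 = 41.2% → the multi-step checkout
Flow B wins each traffic group but the multi-step checkout wins overall — the comparison reverses. Flow B's sessions skew toward direct, which has a lower base rate.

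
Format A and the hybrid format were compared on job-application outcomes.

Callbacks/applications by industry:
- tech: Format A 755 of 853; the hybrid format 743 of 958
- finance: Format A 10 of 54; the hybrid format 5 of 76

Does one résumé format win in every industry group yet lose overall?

Tech: Format A 755/853 = 88.5%, the hybrid format 743/958 = 77.6% → Format A
Finance: Format A 10/54 = 18.5%, the hybrid format 5/76 = 6.6% → Format A
Overall: Format A 765/907 = 84.3%, the hybrid format 748/1034 = 72.3% → Format A
Format A wins overall and in every industry group — no reversal.

No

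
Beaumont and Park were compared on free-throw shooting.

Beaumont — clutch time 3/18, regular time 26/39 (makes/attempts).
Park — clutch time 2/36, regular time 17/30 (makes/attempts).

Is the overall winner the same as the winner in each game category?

Yes

Clutch time: Beaumont 3/18 = 16.7%, Park 2/36 = 5.6% → Beaumont
Regular time: Beaumont 26/39 = 66.7%, Park 17/30 = 56.7% → Beaumont
Overall: Beaumont 29/57 = 50.9%, Park 19/66 = 28.8% → Beaumont
Beaumont wins overall and in every game group — no reversal.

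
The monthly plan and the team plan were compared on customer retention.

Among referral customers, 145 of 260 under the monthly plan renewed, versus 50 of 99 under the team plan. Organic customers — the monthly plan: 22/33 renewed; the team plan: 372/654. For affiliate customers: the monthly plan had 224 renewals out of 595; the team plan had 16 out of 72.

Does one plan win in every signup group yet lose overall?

Referral: the monthly plan 145/260 = 55.8%, the team plan 50/99 = 50.5% → the monthly plan
Organic: the monthly plan 22/33 = 66.7%, the team plan 372/654 = 56.9% → the monthly plan
Affiliate: the monthly plan 224/595 = 37.6%, the team plan 16/72 = 22.2% → the monthly plan
Overall: the monthly plan 391/888 = 44.0%, the team plan 438/825 = 53.1% → the team plan
The monthly plan wins each signup group but the team plan wins overall — the comparison reverses. The monthly plan's customers skew toward affiliate, which has a lower base rate.

Yes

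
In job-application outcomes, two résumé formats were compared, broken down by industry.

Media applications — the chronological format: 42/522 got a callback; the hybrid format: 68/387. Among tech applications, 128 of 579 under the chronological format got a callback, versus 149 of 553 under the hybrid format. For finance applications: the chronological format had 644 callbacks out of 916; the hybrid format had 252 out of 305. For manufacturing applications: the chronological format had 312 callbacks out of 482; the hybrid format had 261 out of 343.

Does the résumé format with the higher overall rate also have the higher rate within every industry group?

Media: the chronological format 42/522 = 8.0%, the hybrid format 68/387 = 17.6% → the hybrid format
Tech: the chronological format 128/579 = 22.1%, the hybrid format 149/553 = 26.9% → the hybrid format
Finance: the chronological format 644/916 = 70.3%, the hybrid format 252/305 = 82.6% → the hybrid format
Manufacturing: the chronological format 312/482 = 64.7%, the hybrid format 261/343 = 76.1% → the hybrid format
Overall: the chronological format 1126/2499 = 45.1%, the hybrid format 730/1588 = 46.0% → the hybrid format
The hybrid format wins overall and in every industry group — no reversal.

Yes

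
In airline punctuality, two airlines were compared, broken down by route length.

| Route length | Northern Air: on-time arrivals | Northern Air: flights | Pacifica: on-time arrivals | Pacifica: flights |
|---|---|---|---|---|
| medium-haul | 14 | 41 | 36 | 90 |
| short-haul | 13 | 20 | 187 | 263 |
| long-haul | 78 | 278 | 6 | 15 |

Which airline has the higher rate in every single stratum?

Pacifica

Medium-haul: Northern Air 14/41 = 34.1%, Pacifica 36/90 = 40.0% → Pacifica
Short-haul: Northern Air 13/20 = 65.0%, Pacifica 187/263 = 71.1% → Pacifica
Long-haul: Northern Air 78/278 = 28.1%, Pacifica 6/15 = 40.0% → Pacifica
Pacifica has the higher rate in all 3 groups.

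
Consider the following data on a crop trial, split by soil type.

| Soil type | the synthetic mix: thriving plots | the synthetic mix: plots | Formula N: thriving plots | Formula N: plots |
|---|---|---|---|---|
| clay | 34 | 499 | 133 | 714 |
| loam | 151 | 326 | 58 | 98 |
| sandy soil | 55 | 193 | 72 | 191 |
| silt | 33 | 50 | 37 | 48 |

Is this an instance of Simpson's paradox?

Clay: the synthetic mix 34/499 = 6.8%, Formula N 133/714 = 18.6% → Formula N
Loam: the synthetic mix 151/326 = 46.3%, Formula N 58/98 = 59.2% → Formula N
Sandy soil: the synthetic mix 55/193 = 28.5%, Formula N 72/191 = 37.7% → Formula N
Silt: the synthetic mix 33/50 = 66.0%, Formula N 37/48 = 77.1% → Formula N
Overall: the synthetic mix 273/1068 = 25.6%, Formula N 300/1051 = 28.5% → Formula N
Formula N wins overall and in every soil group — no reversal.

No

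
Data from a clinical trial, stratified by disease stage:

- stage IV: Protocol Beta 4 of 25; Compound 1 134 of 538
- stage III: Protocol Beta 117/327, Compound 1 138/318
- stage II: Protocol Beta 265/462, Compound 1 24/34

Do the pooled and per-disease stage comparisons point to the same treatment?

Stage IV: Protocol Beta 4/25 = 16.0%, Compound 1 134/538 = 24.9% → Compound 1
Stage III: Protocol Beta 117/327 = 35.8%, Compound 1 138/318 = 43.4% → Compound 1
Stage II: Protocol Beta 265/462 = 57.4%, Compound 1 24/34 = 70.6% → Compound 1
Overall: Protocol Beta 386/814 = 47.4%, Compound 1 296/890 = 33.3% → Protocol Beta
Compound 1 wins each disease group but Protocol Beta wins overall — the comparison reverses. Compound 1's patients skew toward stage IV, which has a lower base rate.

No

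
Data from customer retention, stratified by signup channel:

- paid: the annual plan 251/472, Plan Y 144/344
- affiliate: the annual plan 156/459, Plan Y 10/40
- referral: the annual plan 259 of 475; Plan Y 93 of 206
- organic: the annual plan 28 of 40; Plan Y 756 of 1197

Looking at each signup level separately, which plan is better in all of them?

Paid: the annual plan 251/472 = 53.2%, Plan Y 144/344 = 41.9% → the annual plan
Affiliate: the annual plan 156/459 = 34.0%, Plan Y 10/40 = 25.0% → the annual plan
Referral: the annual plan 259/475 = 54.5%, Plan Y 93/206 = 45.1% → the annual plan
Organic: the annual plan 28/40 = 70.0%, Plan Y 756/1197 = 63.2% → the annual plan
The annual plan has the higher rate in all 4 groups.

the annual plan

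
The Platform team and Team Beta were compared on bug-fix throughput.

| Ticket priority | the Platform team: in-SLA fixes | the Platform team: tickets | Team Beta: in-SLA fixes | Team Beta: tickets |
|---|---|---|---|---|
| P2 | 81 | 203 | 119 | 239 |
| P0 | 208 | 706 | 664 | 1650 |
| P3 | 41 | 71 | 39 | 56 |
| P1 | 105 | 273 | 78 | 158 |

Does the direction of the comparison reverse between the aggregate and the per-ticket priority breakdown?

P2: the Platform team 81/203 = 39.9%, Team Beta 119/239 = 49.8% → Team Beta
P0: the Platform team 208/706 = 29.5%, Team Beta 664/1650 = 40.2% → Team Beta
P3: the Platform team 41/71 = 57.7%, Team Beta 39/56 = 69.6% → Team Beta
P1: the Platform team 105/273 = 38.5%, Team Beta 78/158 = 49.4% → Team Beta
Overall: the Platform team 435/1253 = 34.7%, Team Beta 900/2103 = 42.8% → Team Beta
Team Beta wins overall and in every ticket group — no reversal.

No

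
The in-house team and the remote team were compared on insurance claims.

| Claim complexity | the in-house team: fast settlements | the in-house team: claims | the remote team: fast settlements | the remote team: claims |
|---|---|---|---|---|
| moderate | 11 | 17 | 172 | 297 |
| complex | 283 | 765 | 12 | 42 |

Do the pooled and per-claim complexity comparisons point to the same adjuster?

No

Moderate: the in-house team 11/17 = 64.7%, the remote team 172/297 = 57.9% → the in-house team
Complex: the in-house team 283/765 = 37.0%, the remote team 12/42 = 28.6% → the in-house team
Overall: the in-house team 294/782 = 37.6%, the remote team 184/339 = 54.3% → the remote team
The in-house team wins each claim group but the remote team wins overall — the comparison reverses. The in-house team's claims skew toward complex, which has a lower base rate.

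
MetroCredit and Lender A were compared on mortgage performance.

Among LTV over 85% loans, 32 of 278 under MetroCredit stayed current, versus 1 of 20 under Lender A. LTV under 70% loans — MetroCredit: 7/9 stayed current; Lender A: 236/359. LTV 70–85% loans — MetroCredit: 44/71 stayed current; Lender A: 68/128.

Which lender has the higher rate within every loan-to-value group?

MetroCredit

LTV over 85%: MetroCredit 32/278 = 11.5%, Lender A 1/20 = 5.0% → MetroCredit
LTV under 70%: MetroCredit 7/9 = 77.8%, Lender A 236/359 = 65.7% → MetroCredit
LTV 70–85%: MetroCredit 44/71 = 62.0%, Lender A 68/128 = 53.1% → MetroCredit
MetroCredit has the higher rate in all 3 groups.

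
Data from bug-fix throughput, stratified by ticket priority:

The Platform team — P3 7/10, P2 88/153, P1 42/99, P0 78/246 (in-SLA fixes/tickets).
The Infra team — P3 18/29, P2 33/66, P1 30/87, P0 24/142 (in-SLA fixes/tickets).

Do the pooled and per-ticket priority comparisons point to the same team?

P3: the Platform team 7/10 = 70.0%, the Infra team 18/29 = 62.1% → the Platform team
P2: the Platform team 88/153 = 57.5%, the Infra team 33/66 = 50.0% → the Platform team
P1: the Platform team 42/99 = 42.4%, the Infra team 30/87 = 34.5% → the Platform team
P0: the Platform team 78/246 = 31.7%, the Infra team 24/142 = 16.9% → the Platform team
Overall: the Platform team 215/508 = 42.3%, the Infra team 105/324 = 32.4% → the Platform team
The Platform team wins overall and in every ticket group — no reversal.

Yes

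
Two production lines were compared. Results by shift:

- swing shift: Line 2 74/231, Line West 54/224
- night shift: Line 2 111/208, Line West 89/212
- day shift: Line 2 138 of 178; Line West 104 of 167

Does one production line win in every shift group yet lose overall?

No

Swing shift: Line 2 74/231 = 32.0%, Line West 54/224 = 24.1% → Line 2
Night shift: Line 2 111/208 = 53.4%, Line West 89/212 = 42.0% → Line 2
Day shift: Line 2 138/178 = 77.5%, Line West 104/167 = 62.3% → Line 2
Overall: Line 2 323/617 = 52.4%, Line West 247/603 = 41.0% → Line 2
Line 2 wins overall and in every shift group — no reversal.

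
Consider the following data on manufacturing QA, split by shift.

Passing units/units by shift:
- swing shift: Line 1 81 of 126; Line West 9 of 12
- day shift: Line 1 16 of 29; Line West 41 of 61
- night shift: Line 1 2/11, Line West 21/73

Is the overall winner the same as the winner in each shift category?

No

Swing shift: Line 1 81/126 = 64.3%, Line West 9/12 = 75.0% → Line West
Day shift: Line 1 16/29 = 55.2%, Line West 41/61 = 67.2% → Line West
Night shift: Line 1 2/11 = 18.2%, Line West 21/73 = 28.8% → Line West
Overall: Line 1 99/166 = 59.6%, Line West 71/146 = 48.6% → Line 1
Line West wins each shift group but Line 1 wins overall — the comparison reverses. Line West's units skew toward night shift, which has a lower base rate.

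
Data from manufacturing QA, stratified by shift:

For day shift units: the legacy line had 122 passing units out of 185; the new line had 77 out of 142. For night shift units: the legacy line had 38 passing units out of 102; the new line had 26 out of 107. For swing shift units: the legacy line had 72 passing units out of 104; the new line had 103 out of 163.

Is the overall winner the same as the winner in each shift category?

Yes

Day shift: the legacy line 122/185 = 65.9%, the new line 77/142 = 54.2% → the legacy line
Night shift: the legacy line 38/102 = 37.3%, the new line 26/107 = 24.3% → the legacy line
Swing shift: the legacy line 72/104 = 69.2%, the new line 103/163 = 63.2% → the legacy line
Overall: the legacy line 232/391 = 59.3%, the new line 206/412 = 50.0% → the legacy line
The legacy line wins overall and in every shift group — no reversal.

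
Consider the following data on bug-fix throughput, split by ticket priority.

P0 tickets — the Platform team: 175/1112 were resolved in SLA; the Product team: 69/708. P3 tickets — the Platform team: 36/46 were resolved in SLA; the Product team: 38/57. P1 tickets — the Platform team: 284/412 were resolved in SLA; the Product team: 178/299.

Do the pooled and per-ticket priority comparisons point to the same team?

Yes

P0: the Platform team 175/1112 = 15.7%, the Product team 69/708 = 9.7% → the Platform team
P3: the Platform team 36/46 = 78.3%, the Product team 38/57 = 66.7% → the Platform team
P1: the Platform team 284/412 = 68.9%, the Product team 178/299 = 59.5% → the Platform team
Overall: the Platform team 495/1570 = 31.5%, the Product team 285/1064 = 26.8% → the Platform team
The Platform team wins overall and in every ticket group — no reversal.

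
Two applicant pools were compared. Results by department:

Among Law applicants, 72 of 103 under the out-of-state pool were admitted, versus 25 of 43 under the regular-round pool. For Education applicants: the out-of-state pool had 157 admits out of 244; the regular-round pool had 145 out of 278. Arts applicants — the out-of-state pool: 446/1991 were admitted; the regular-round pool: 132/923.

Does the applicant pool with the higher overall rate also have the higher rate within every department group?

Yes

Law: the out-of-state pool 72/103 = 69.9%, the regular-round pool 25/43 = 58.1% → the out-of-state pool
Education: the out-of-state pool 157/244 = 64.3%, the regular-round pool 145/278 = 52.2% → the out-of-state pool
Arts: the out-of-state pool 446/1991 = 22.4%, the regular-round pool 132/923 = 14.3% → the out-of-state pool
Overall: the out-of-state pool 675/2338 = 28.9%, the regular-round pool 302/1244 = 24.3% → the out-of-state pool
The out-of-state pool wins overall and in every department group — no reversal.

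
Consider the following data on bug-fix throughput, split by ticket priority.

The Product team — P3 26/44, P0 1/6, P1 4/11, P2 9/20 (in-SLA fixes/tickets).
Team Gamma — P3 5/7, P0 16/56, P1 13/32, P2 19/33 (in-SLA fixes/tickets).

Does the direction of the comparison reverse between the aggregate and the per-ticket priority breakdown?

P3: the Product team 26/44 = 59.1%, Team Gamma 5/7 = 71.4% → Team Gamma
P0: the Product team 1/6 = 16.7%, Team Gamma 16/56 = 28.6% → Team Gamma
P1: the Product team 4/11 = 36.4%, Team Gamma 13/32 = 40.6% → Team Gamma
P2: the Product team 9/20 = 45.0%, Team Gamma 19/33 = 57.6% → Team Gamma
Overall: the Product team 40/81 = 49.4%, Team Gamma 53/128 = 41.4% → the Product team
Team Gamma wins each ticket group but the Product team wins overall — the comparison reverses. Team Gamma's tickets skew toward P0, which has a lower base rate.

Yes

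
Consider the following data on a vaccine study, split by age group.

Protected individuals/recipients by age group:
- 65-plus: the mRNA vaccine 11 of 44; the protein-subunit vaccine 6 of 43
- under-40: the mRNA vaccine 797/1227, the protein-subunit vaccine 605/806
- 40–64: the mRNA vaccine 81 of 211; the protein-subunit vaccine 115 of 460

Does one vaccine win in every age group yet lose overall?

No

65-plus: the mRNA vaccine 11/44 = 25.0%, the protein-subunit vaccine 6/43 = 14.0% → the mRNA vaccine
Under-40: the mRNA vaccine 797/1227 = 65.0%, the protein-subunit vaccine 605/806 = 75.1% → the protein-subunit vaccine
40–64: the mRNA vaccine 81/211 = 38.4%, the protein-subunit vaccine 115/460 = 25.0% → the mRNA vaccine
Overall: the mRNA vaccine 889/1482 = 60.0%, the protein-subunit vaccine 726/1309 = 55.5% → the mRNA vaccine
Neither sweeps: the mRNA vaccine wins 2 of 3 groups, the protein-subunit vaccine wins 1. The mRNA vaccine wins overall but not every group — no Simpson reversal.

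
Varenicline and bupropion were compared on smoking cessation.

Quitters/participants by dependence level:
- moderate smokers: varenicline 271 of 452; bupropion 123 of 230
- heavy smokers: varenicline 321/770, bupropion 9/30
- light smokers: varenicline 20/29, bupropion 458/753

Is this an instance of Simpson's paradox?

Yes

Moderate smokers: varenicline 271/452 = 60.0%, bupropion 123/230 = 53.5% → varenicline
Heavy smokers: varenicline 321/770 = 41.7%, bupropion 9/30 = 30.0% → varenicline
Light smokers: varenicline 20/29 = 69.0%, bupropion 458/753 = 60.8% → varenicline
Overall: varenicline 612/1251 = 48.9%, bupropion 590/1013 = 58.2% → bupropion
Varenicline wins each dependence group but bupropion wins overall — the comparison reverses. Varenicline's participants skew toward heavy smokers, which has a lower base rate.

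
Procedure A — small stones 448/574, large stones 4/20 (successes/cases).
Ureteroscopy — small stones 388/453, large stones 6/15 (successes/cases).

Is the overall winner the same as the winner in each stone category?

Small stones: Procedure A 448/574 = 78.0%, ureteroscopy 388/453 = 85.7% → ureteroscopy
Large stones: Procedure A 4/20 = 20.0%, ureteroscopy 6/15 = 40.0% → ureteroscopy
Overall: Procedure A 452/594 = 76.1%, ureteroscopy 394/468 = 84.2% → ureteroscopy
Ureteroscopy wins overall and in every stone group — no reversal.

Yes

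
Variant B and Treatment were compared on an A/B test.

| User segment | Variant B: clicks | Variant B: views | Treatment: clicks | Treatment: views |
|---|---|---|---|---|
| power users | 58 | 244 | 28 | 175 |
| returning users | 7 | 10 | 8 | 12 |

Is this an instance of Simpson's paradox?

Power users: Variant B 58/244 = 23.8%, Treatment 28/175 = 16.0% → Variant B
Returning users: Variant B 7/10 = 70.0%, Treatment 8/12 = 66.7% → Variant B
Overall: Variant B 65/254 = 25.6%, Treatment 36/187 = 19.3% → Variant B
Variant B wins overall and in every user group — no reversal.

No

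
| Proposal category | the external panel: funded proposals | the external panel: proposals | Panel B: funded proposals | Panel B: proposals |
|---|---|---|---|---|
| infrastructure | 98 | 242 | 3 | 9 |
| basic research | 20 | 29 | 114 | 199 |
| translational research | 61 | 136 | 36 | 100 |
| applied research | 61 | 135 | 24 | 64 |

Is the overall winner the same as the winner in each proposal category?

No

Infrastructure: the external panel 98/242 = 40.5%, Panel B 3/9 = 33.3% → the external panel
Basic research: the external panel 20/29 = 69.0%, Panel B 114/199 = 57.3% → the external panel
Translational research: the external panel 61/136 = 44.9%, Panel B 36/100 = 36.0% → the external panel
Applied research: the external panel 61/135 = 45.2%, Panel B 24/64 = 37.5% → the external panel
Overall: the external panel 240/542 = 44.3%, Panel B 177/372 = 47.6% → Panel B
The external panel wins each proposal group but Panel B wins overall — the comparison reverses. The external panel's proposals skew toward infrastructure, which has a lower base rate.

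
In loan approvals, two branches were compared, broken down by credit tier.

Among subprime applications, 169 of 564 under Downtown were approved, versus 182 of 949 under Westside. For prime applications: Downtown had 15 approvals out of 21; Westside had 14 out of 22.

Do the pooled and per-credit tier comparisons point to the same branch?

Subprime: Downtown 169/564 = 30.0%, Westside 182/949 = 19.2% → Downtown
Prime: Downtown 15/21 = 71.4%, Westside 14/22 = 63.6% → Downtown
Overall: Downtown 184/585 = 31.5%, Westside 196/971 = 20.2% → Downtown
Downtown wins overall and in every credit group — no reversal.

Yes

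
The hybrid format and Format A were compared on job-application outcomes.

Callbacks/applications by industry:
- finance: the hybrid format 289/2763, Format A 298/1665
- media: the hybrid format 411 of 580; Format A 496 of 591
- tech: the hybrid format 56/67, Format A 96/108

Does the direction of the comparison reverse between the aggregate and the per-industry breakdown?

No

Finance: the hybrid format 289/2763 = 10.5%, Format A 298/1665 = 17.9% → Format A
Media: the hybrid format 411/580 = 70.9%, Format A 496/591 = 83.9% → Format A
Tech: the hybrid format 56/67 = 83.6%, Format A 96/108 = 88.9% → Format A
Overall: the hybrid format 756/3410 = 22.2%, Format A 890/2364 = 37.6% → Format A
Format A wins overall and in every industry group — no reversal.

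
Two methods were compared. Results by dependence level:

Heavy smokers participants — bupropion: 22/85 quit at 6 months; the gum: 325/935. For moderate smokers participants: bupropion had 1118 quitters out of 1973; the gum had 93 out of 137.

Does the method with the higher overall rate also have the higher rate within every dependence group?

Heavy smokers: bupropion 22/85 = 25.9%, the gum 325/935 = 34.8% → the gum
Moderate smokers: bupropion 1118/1973 = 56.7%, the gum 93/137 = 67.9% → the gum
Overall: bupropion 1140/2058 = 55.4%, the gum 418/1072 = 39.0% → bupropion
The gum wins each dependence group but bupropion wins overall — the comparison reverses. The gum's participants skew toward heavy smokers, which has a lower base rate.

No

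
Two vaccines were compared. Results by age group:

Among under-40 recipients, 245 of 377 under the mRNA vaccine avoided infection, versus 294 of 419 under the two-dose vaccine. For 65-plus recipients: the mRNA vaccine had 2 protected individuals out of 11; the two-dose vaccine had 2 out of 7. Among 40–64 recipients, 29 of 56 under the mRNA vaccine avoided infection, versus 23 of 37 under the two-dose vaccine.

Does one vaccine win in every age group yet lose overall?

Under-40: the mRNA vaccine 245/377 = 65.0%, the two-dose vaccine 294/419 = 70.2% → the two-dose vaccine
65-plus: the mRNA vaccine 2/11 = 18.2%, the two-dose vaccine 2/7 = 28.6% → the two-dose vaccine
40–64: the mRNA vaccine 29/56 = 51.8%, the two-dose vaccine 23/37 = 62.2% → the two-dose vaccine
Overall: the mRNA vaccine 276/444 = 62.2%, the two-dose vaccine 319/463 = 68.9% → the two-dose vaccine
The two-dose vaccine wins overall and in every age group — no reversal.

No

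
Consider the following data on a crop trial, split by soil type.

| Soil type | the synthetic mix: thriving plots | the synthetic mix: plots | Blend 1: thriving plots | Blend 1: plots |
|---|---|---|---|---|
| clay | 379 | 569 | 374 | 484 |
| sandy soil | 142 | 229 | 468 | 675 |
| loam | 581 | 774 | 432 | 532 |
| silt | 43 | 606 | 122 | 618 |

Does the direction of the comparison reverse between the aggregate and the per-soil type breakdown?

Clay: the synthetic mix 379/569 = 66.6%, Blend 1 374/484 = 77.3% → Blend 1
Sandy soil: the synthetic mix 142/229 = 62.0%, Blend 1 468/675 = 69.3% → Blend 1
Loam: the synthetic mix 581/774 = 75.1%, Blend 1 432/532 = 81.2% → Blend 1
Silt: the synthetic mix 43/606 = 7.1%, Blend 1 122/618 = 19.7% → Blend 1
Overall: the synthetic mix 1145/2178 = 52.6%, Blend 1 1396/2309 = 60.5% → Blend 1
Blend 1 wins overall and in every soil group — no reversal.

No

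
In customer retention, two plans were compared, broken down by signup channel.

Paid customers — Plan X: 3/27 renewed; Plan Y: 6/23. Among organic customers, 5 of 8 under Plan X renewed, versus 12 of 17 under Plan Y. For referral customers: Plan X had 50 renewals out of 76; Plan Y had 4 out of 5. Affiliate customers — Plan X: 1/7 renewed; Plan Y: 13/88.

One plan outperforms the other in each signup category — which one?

Paid: Plan X 3/27 = 11.1%, Plan Y 6/23 = 26.1% → Plan Y
Organic: Plan X 5/8 = 62.5%, Plan Y 12/17 = 70.6% → Plan Y
Referral: Plan X 50/76 = 65.8%, Plan Y 4/5 = 80.0% → Plan Y
Affiliate: Plan X 1/7 = 14.3%, Plan Y 13/88 = 14.8% → Plan Y
Plan Y has the higher rate in all 4 groups.

Plan Y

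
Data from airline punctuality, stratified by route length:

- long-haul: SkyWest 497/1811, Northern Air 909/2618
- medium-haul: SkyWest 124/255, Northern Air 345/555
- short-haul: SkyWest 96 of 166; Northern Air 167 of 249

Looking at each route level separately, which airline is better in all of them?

Long-haul: SkyWest 497/1811 = 27.4%, Northern Air 909/2618 = 34.7% → Northern Air
Medium-haul: SkyWest 124/255 = 48.6%, Northern Air 345/555 = 62.2% → Northern Air
Short-haul: SkyWest 96/166 = 57.8%, Northern Air 167/249 = 67.1% → Northern Air
Northern Air has the higher rate in all 3 groups.

Northern Air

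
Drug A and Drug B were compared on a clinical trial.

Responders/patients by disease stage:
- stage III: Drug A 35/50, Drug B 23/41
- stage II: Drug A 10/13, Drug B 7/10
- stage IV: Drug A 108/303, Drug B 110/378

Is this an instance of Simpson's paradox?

No

Stage III: Drug A 35/50 = 70.0%, Drug B 23/41 = 56.1% → Drug A
Stage II: Drug A 10/13 = 76.9%, Drug B 7/10 = 70.0% → Drug A
Stage IV: Drug A 108/303 = 35.6%, Drug B 110/378 = 29.1% → Drug A
Overall: Drug A 153/366 = 41.8%, Drug B 140/429 = 32.6% → Drug A
Drug A wins overall and in every disease group — no reversal.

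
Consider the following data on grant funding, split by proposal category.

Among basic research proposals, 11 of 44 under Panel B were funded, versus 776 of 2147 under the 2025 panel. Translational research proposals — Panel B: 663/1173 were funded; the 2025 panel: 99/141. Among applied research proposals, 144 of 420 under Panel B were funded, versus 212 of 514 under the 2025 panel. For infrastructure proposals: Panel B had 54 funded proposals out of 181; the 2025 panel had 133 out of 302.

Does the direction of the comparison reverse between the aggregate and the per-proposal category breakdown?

Basic research: Panel B 11/44 = 25.0%, the 2025 panel 776/2147 = 36.1% → the 2025 panel
Translational research: Panel B 663/1173 = 56.5%, the 2025 panel 99/141 = 70.2% → the 2025 panel
Applied research: Panel B 144/420 = 34.3%, the 2025 panel 212/514 = 41.2% → the 2025 panel
Infrastructure: Panel B 54/181 = 29.8%, the 2025 panel 133/302 = 44.0% → the 2025 panel
Overall: Panel B 872/1818 = 48.0%, the 2025 panel 1220/3104 = 39.3% → Panel B
The 2025 panel wins each proposal group but Panel B wins overall — the comparison reverses. The 2025 panel's proposals skew toward basic research, which has a lower base rate.

Yes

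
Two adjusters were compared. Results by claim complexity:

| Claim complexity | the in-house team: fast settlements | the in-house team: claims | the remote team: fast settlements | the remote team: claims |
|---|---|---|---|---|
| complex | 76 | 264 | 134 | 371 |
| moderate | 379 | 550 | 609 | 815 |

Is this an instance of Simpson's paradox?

No

Complex: the in-house team 76/264 = 28.8%, the remote team 134/371 = 36.1% → the remote team
Moderate: the in-house team 379/550 = 68.9%, the remote team 609/815 = 74.7% → the remote team
Overall: the in-house team 455/814 = 55.9%, the remote team 743/1186 = 62.6% → the remote team
The remote team wins overall and in every claim group — no reversal.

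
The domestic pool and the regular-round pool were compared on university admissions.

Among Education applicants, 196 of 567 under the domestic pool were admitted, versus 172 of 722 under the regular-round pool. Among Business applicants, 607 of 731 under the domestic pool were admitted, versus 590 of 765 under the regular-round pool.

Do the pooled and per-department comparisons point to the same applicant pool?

Education: the domestic pool 196/567 = 34.6%, the regular-round pool 172/722 = 23.8% → the domestic pool
Business: the domestic pool 607/731 = 83.0%, the regular-round pool 590/765 = 77.1% → the domestic pool
Overall: the domestic pool 803/1298 = 61.9%, the regular-round pool 762/1487 = 51.2% → the domestic pool
The domestic pool wins overall and in every department group — no reversal.

Yes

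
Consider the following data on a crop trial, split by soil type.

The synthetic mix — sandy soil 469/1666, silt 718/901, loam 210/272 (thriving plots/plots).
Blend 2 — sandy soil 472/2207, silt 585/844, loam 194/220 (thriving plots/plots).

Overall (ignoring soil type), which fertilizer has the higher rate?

the synthetic mix

Sandy soil: the synthetic mix 469/1666 = 28.2%, Blend 2 472/2207 = 21.4% → the synthetic mix
Silt: the synthetic mix 718/901 = 79.7%, Blend 2 585/844 = 69.3% → the synthetic mix
Loam: the synthetic mix 210/272 = 77.2%, Blend 2 194/220 = 88.2% → Blend 2
Overall: the synthetic mix 1397/2839 = 49.2%, Blend 2 1251/3271 = 38.2% → the synthetic mix
(Neither sweeps every soil group, but the synthetic mix has the higher pooled rate.)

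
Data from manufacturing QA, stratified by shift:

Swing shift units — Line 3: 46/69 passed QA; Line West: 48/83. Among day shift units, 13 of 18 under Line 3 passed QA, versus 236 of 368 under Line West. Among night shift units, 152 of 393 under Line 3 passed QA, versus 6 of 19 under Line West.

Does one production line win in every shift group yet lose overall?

Yes

Swing shift: Line 3 46/69 = 66.7%, Line West 48/83 = 57.8% → Line 3
Day shift: Line 3 13/18 = 72.2%, Line West 236/368 = 64.1% → Line 3
Night shift: Line 3 152/393 = 38.7%, Line West 6/19 = 31.6% → Line 3
Overall: Line 3 211/480 = 44.0%, Line West 290/470 = 61.7% → Line West
Line 3 wins each shift group but Line West wins overall — the comparison reverses. Line 3's units skew toward night shift, which has a lower base rate.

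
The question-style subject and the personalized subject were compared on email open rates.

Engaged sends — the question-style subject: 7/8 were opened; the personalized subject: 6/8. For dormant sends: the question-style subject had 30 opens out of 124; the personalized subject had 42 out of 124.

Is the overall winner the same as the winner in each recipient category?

No

Engaged: the question-style subject 7/8 = 87.5%, the personalized subject 6/8 = 75.0% → the question-style subject
Dormant: the question-style subject 30/124 = 24.2%, the personalized subject 42/124 = 33.9% → the personalized subject
Overall: the question-style subject 37/132 = 28.0%, the personalized subject 48/132 = 36.4% → the personalized subject
Neither sweeps: the question-style subject wins 1 of 2 groups, the personalized subject wins 1. The personalized subject wins overall but not every group — no Simpson reversal.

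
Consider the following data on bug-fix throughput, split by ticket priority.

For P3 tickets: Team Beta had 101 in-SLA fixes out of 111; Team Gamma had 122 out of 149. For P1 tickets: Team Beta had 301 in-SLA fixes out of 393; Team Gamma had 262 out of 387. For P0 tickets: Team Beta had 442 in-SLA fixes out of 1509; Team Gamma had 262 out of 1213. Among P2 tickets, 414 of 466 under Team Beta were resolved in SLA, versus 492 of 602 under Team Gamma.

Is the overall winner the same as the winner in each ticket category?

P3: Team Beta 101/111 = 91.0%, Team Gamma 122/149 = 81.9% → Team Beta
P1: Team Beta 301/393 = 76.6%, Team Gamma 262/387 = 67.7% → Team Beta
P0: Team Beta 442/1509 = 29.3%, Team Gamma 262/1213 = 21.6% → Team Beta
P2: Team Beta 414/466 = 88.8%, Team Gamma 492/602 = 81.7% → Team Beta
Overall: Team Beta 1258/2479 = 50.7%, Team Gamma 1138/2351 = 48.4% → Team Beta
Team Beta wins overall and in every ticket group — no reversal.

Yes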